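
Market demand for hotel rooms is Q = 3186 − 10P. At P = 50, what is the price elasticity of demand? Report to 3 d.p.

-0.186

At P = 50, Q = 2686.
dQ/dP = −10.
ε = (dQ/dP)(P/Q) = (-10)(50/2686).
|ε| < 1, so demand is inelastic at this price.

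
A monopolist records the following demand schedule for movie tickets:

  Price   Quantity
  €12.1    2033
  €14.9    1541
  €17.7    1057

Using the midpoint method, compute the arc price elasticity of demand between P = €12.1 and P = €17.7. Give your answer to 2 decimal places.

At P = 12.1, Q = 2033; at P = 17.7, Q = 1057.
ΔQ = -976, ΔP = 5.6. Midpoints: P̄ = 14.90, Q̄ = 1545.0.
ε = (ΔQ/ΔP)(P̄/Q̄) = (-976/5.6)(14.90/1545.0).

-1.68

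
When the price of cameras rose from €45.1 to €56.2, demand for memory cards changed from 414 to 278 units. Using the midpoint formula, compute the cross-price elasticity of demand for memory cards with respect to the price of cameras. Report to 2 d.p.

-1.79

ΔQ_x = 278 − 414 = -136; ΔP_y = 56.2 − 45.1 = 11.1.
Midpoints: P̄_y = 50.65, Q̄_x = 346.0.
ε_xy = (ΔQ_x/ΔP_y)(P̄_y/Q̄_x) = (-136/11.1)(50.65/346.0).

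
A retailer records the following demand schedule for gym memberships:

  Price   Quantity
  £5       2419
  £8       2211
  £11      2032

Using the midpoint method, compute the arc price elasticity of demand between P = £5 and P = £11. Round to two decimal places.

-0.23

At P = 5, Q = 2419; at P = 11, Q = 2032.
ΔQ = -387, ΔP = 6. Midpoints: P̄ = 8.00, Q̄ = 2225.5.
ε = (ΔQ/ΔP)(P̄/Q̄) = (-387/6)(8.00/2225.5).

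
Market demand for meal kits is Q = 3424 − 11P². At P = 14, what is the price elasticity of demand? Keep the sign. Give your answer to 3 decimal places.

-3.401

At P = 14, Q = 1268.
dQ/dP = −22P = -308.
ε = (dQ/dP)(P/Q) = (-308)(14/1268).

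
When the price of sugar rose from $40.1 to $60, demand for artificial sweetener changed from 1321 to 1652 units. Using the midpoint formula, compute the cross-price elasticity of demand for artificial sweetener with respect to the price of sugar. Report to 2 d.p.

0.56

ΔQ_x = 1652 − 1321 = 331; ΔP_y = 60 − 40.1 = 19.9.
Midpoints: P̄_y = 50.05, Q̄_x = 1486.5.
ε_xy = (ΔQ_x/ΔP_y)(P̄_y/Q̄_x) = (331/19.9)(50.05/1486.5).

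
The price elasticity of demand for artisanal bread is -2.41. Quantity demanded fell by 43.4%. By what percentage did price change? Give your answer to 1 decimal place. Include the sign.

18.0%

%ΔP ≈ %ΔQ / ε = (-43.4%)/(-2.41) = 18.01%.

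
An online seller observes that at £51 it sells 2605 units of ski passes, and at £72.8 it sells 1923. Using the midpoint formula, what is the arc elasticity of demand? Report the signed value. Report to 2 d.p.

-0.86

ΔQ = 1923 − 2605 = -682; ΔP = 72.8 − 51 = 21.8.
Midpoints: P̄ = 61.90, Q̄ = 2264.0.
ε = (ΔQ/ΔP)(P̄/Q̄) = (-682/21.8)(61.90/2264.0).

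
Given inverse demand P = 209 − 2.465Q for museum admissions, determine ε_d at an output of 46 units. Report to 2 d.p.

At Q = 46, P = 209 − 2.465(46) = 95.61.
dP/dQ = −2.465, so dQ/dP = 1/(−2.465) = -0.406.
ε = (dQ/dP)(P/Q) = (-0.406)(95.61/46).

-0.84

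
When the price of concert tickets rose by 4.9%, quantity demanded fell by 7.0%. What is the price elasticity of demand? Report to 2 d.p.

ε = %ΔQ / %ΔP = (-7.0)/(4.9) = -1.429.

-1.43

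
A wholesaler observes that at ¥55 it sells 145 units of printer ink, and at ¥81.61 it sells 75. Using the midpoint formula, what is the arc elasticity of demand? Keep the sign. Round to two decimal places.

-1.63

ΔQ = 75 − 145 = -70; ΔP = 81.61 − 55 = 26.61.
Midpoints: P̄ = 68.31, Q̄ = 110.0.
ε = (ΔQ/ΔP)(P̄/Q̄) = (-70/26.61)(68.31/110.0).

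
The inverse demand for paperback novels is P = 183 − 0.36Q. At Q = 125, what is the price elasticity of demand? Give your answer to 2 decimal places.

-3.07

At Q = 125, P = 183 − 0.36(125) = 138.00.
dP/dQ = −0.36, so dQ/dP = 1/(−0.36) = -2.778.
ε = (dQ/dP)(P/Q) = (-2.778)(138.00/125).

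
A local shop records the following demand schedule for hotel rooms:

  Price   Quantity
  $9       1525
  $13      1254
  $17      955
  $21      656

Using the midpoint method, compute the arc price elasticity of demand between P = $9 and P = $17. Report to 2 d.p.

At P = 9, Q = 1525; at P = 17, Q = 955.
ΔQ = -570, ΔP = 8. Midpoints: P̄ = 13.00, Q̄ = 1240.0.
ε = (ΔQ/ΔP)(P̄/Q̄) = (-570/8)(13.00/1240.0).

-0.75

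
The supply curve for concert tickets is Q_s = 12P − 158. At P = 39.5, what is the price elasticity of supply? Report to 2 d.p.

At P = 39.5, Q_s = 316.
dQ_s/dP = 12.
ε_s = (dQ_s/dP)(P/Q_s) = (12)(39.5/316).

1.50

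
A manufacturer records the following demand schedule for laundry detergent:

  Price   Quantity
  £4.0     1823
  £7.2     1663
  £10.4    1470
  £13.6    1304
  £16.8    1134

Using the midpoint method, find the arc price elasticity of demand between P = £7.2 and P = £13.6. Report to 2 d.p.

At P = 7.2, Q = 1663; at P = 13.6, Q = 1304.
ΔQ = -359, ΔP = 6.4. Midpoints: P̄ = 10.40, Q̄ = 1483.5.
ε = (ΔQ/ΔP)(P̄/Q̄) = (-359/6.4)(10.40/1483.5).

-0.39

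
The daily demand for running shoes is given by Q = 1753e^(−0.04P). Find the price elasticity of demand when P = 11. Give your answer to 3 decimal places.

-0.440

At P = 11, Q = 1128.996.
dQ/dP = −0.04·1753e^(−0.04P) = −0.04Q = -45.160.
ε = (dQ/dP)(P/Q) = (-45.160)(11/1128.996).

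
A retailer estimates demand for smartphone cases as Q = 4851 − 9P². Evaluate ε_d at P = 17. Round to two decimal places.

At P = 17, Q = 2250.
dQ/dP = −18P = -306.
ε = (dQ/dP)(P/Q) = (-306)(17/2250).
|ε| > 1, so demand is elastic at this price.

-2.31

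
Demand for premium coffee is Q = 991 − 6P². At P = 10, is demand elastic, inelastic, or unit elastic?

Q = 391, dQ/dP = -120.
ε = (dQ/dP)(P/Q) ≈ -3.069.
|ε| = 3.07 > 1.

elastic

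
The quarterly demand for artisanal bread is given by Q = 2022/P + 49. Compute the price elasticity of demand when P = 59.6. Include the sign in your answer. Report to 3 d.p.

At P = 59.6, Q = 82.926.
dQ/dP = −2022/P² = -0.569.
ε = (dQ/dP)(P/Q) = (-0.569)(59.6/82.926).

-0.409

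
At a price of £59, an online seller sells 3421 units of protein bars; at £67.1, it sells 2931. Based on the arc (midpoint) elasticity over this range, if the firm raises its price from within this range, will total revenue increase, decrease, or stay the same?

Arc ε = (-490/8.1)(63.05/3176.0) ≈ -1.201.
|ε| = 1.20 > 1, so demand is elastic. A price rise therefore reduces total revenue.

decrease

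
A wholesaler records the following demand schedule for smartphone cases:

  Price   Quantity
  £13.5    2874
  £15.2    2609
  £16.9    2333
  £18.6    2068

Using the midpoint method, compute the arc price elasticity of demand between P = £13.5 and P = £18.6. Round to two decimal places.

At P = 13.5, Q = 2874; at P = 18.6, Q = 2068.
ΔQ = -806, ΔP = 5.1. Midpoints: P̄ = 16.05, Q̄ = 2471.0.
ε = (ΔQ/ΔP)(P̄/Q̄) = (-806/5.1)(16.05/2471.0).

-1.03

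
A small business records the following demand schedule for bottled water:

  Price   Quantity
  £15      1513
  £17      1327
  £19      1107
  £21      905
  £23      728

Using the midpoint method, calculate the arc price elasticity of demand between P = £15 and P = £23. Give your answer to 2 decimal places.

-1.66

At P = 15, Q = 1513; at P = 23, Q = 728.
ΔQ = -785, ΔP = 8. Midpoints: P̄ = 19.00, Q̄ = 1120.5.
ε = (ΔQ/ΔP)(P̄/Q̄) = (-785/8)(19.00/1120.5).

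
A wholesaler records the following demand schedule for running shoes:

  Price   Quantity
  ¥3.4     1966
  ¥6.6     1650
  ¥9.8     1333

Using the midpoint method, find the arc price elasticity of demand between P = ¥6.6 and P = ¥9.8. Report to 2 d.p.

At P = 6.6, Q = 1650; at P = 9.8, Q = 1333.
ΔQ = -317, ΔP = 3.2. Midpoints: P̄ = 8.20, Q̄ = 1491.5.
ε = (ΔQ/ΔP)(P̄/Q̄) = (-317/3.2)(8.20/1491.5).

-0.54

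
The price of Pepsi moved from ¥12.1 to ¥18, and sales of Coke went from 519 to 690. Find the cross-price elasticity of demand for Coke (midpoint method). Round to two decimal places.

ΔQ_x = 690 − 519 = 171; ΔP_y = 18 − 12.1 = 5.9.
Midpoints: P̄_y = 15.05, Q̄_x = 604.5.
ε_xy = (ΔQ_x/ΔP_y)(P̄_y/Q̄_x) = (171/5.9)(15.05/604.5).

0.72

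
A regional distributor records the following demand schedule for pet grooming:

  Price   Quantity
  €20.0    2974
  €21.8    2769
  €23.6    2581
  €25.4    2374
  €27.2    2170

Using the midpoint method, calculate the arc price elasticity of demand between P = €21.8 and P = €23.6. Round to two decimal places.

-0.89

At P = 21.8, Q = 2769; at P = 23.6, Q = 2581.
ΔQ = -188, ΔP = 1.8. Midpoints: P̄ = 22.70, Q̄ = 2675.0.
ε = (ΔQ/ΔP)(P̄/Q̄) = (-188/1.8)(22.70/2675.0).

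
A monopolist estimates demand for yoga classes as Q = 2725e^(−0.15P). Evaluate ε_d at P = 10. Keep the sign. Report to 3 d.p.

At P = 10, Q = 608.030.
dQ/dP = −0.15·2725e^(−0.15P) = −0.15Q = -91.204.
ε = (dQ/dP)(P/Q) = (-91.204)(10/608.030).
|ε| > 1, so demand is elastic at this price.

-1.500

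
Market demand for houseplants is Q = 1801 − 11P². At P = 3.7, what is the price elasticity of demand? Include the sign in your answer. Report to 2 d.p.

-0.18

At P = 3.7, Q = 1650.410.
dQ/dP = −22P = -81.400.
ε = (dQ/dP)(P/Q) = (-81.400)(3.7/1650.410).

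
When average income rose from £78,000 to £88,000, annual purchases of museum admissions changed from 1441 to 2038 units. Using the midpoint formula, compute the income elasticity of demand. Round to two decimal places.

ΔQ = 597, ΔI = 10000. Midpoints: Ī = 83,000, Q̄ = 1739.5.
ε_I = (ΔQ/ΔI)(Ī/Q̄) = (597/10000)(83000/1739.5).
ε_I > 0, so the good is normal.

2.85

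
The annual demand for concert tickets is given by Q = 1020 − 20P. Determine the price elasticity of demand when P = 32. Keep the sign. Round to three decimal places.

At P = 32, Q = 380.
dQ/dP = −20.
ε = (dQ/dP)(P/Q) = (-20)(32/380).

-1.684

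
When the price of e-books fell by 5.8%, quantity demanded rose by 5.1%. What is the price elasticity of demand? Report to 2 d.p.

ε = %ΔQ / %ΔP = (5.1)/(-5.8) = -0.879.

-0.88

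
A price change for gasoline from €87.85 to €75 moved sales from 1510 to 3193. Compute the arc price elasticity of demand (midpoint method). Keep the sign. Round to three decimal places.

-4.535

ΔQ = 3193 − 1510 = 1683; ΔP = 75 − 87.85 = -12.85.
Midpoints: P̄ = 81.42, Q̄ = 2351.5.
ε = (ΔQ/ΔP)(P̄/Q̄) = (1683/-12.85)(81.42/2351.5).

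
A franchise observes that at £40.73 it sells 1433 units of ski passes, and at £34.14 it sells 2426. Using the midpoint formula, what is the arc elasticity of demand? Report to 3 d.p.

-2.923

ΔQ = 2426 − 1433 = 993; ΔP = 34.14 − 40.73 = -6.59.
Midpoints: P̄ = 37.44, Q̄ = 1929.5.
ε = (ΔQ/ΔP)(P̄/Q̄) = (993/-6.59)(37.44/1929.5).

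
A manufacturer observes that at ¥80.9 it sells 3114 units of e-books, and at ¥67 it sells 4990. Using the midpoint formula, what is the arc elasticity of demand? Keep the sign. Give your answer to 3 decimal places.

-2.463

ΔQ = 4990 − 3114 = 1876; ΔP = 67 − 80.9 = -13.9.
Midpoints: P̄ = 73.95, Q̄ = 4052.0.
ε = (ΔQ/ΔP)(P̄/Q̄) = (1876/-13.9)(73.95/4052.0).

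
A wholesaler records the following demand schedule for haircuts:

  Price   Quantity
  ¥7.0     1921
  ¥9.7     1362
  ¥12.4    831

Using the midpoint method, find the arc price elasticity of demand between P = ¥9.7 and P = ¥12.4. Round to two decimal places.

-1.98

At P = 9.7, Q = 1362; at P = 12.4, Q = 831.
ΔQ = -531, ΔP = 2.7. Midpoints: P̄ = 11.05, Q̄ = 1096.5.
ε = (ΔQ/ΔP)(P̄/Q̄) = (-531/2.7)(11.05/1096.5).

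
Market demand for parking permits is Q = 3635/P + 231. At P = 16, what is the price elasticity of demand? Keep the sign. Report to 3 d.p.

At P = 16, Q = 458.188.
dQ/dP = −3635/P² = -14.199.
ε = (dQ/dP)(P/Q) = (-14.199)(16/458.188).
|ε| < 1, so demand is inelastic at this price.

-0.496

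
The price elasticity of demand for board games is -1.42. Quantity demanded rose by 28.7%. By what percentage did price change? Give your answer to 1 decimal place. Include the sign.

-20.2%

%ΔP ≈ %ΔQ / ε = (28.7%)/(-1.42) = -20.21%.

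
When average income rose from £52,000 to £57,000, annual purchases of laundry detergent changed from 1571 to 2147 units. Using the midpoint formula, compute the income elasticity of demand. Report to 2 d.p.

ΔQ = 576, ΔI = 5000. Midpoints: Ī = 54,500, Q̄ = 1859.0.
ε_I = (ΔQ/ΔI)(Ī/Q̄) = (576/5000)(54500/1859.0).

3.38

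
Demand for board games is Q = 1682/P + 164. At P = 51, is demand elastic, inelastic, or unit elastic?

Q = 196.980, dQ/dP = -0.647.
ε = (dQ/dP)(P/Q) ≈ -0.167.
|ε| = 0.17 < 1.

inelastic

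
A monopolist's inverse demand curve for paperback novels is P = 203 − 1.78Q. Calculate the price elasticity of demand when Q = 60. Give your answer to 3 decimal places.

-0.901

At Q = 60, P = 203 − 1.78(60) = 96.20.
dP/dQ = −1.78, so dQ/dP = 1/(−1.78) = -0.562.
ε = (dQ/dP)(P/Q) = (-0.562)(96.20/60).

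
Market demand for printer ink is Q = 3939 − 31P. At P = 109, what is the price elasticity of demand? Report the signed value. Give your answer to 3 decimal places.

At P = 109, Q = 560.
dQ/dP = −31.
ε = (dQ/dP)(P/Q) = (-31)(109/560).

-6.034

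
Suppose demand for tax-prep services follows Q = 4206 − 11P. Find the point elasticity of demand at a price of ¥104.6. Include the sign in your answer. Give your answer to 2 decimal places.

At P = 104.6, Q = 3055.400.
dQ/dP = −11.
ε = (dQ/dP)(P/Q) = (-11)(104.6/3055.400).

-0.38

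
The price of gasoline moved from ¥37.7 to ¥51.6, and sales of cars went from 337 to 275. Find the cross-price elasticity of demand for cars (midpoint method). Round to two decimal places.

ΔQ_x = 275 − 337 = -62; ΔP_y = 51.6 − 37.7 = 13.9.
Midpoints: P̄_y = 44.65, Q̄_x = 306.0.
ε_xy = (ΔQ_x/ΔP_y)(P̄_y/Q̄_x) = (-62/13.9)(44.65/306.0).

-0.65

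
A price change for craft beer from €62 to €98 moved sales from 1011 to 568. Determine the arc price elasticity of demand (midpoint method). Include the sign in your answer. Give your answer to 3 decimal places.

ΔQ = 568 − 1011 = -443; ΔP = 98 − 62 = 36.
Midpoints: P̄ = 80.00, Q̄ = 789.5.
ε = (ΔQ/ΔP)(P̄/Q̄) = (-443/36)(80.00/789.5).

-1.247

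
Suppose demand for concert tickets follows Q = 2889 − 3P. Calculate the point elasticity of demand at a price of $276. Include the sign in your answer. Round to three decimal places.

-0.402

At P = 276, Q = 2061.
dQ/dP = −3.
ε = (dQ/dP)(P/Q) = (-3)(276/2061).
|ε| < 1, so demand is inelastic at this price.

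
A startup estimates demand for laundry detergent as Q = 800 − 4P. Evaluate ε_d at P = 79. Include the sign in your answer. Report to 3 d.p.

-0.653

At P = 79, Q = 484.
dQ/dP = −4.
ε = (dQ/dP)(P/Q) = (-4)(79/484).
|ε| < 1, so demand is inelastic at this price.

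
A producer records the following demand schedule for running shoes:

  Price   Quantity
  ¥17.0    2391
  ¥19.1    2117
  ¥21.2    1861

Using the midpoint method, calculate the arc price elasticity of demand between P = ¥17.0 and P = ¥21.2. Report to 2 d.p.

-1.13

At P = 17.0, Q = 2391; at P = 21.2, Q = 1861.
ΔQ = -530, ΔP = 4.2. Midpoints: P̄ = 19.10, Q̄ = 2126.0.
ε = (ΔQ/ΔP)(P̄/Q̄) = (-530/4.2)(19.10/2126.0).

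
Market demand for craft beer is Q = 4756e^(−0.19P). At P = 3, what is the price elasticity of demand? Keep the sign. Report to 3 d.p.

At P = 3, Q = 2689.639.
dQ/dP = −0.19·4756e^(−0.19P) = −0.19Q = -511.031.
ε = (dQ/dP)(P/Q) = (-511.031)(3/2689.639).

-0.570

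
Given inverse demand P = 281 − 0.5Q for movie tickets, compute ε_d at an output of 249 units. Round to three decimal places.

-1.257

At Q = 249, P = 281 − 0.5(249) = 156.50.
dP/dQ = −0.5, so dQ/dP = 1/(−0.5) = -2.000.
ε = (dQ/dP)(P/Q) = (-2.000)(156.50/249).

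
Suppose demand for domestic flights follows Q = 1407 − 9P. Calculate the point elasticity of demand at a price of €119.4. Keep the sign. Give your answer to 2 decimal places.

At P = 119.4, Q = 332.400.
dQ/dP = −9.
ε = (dQ/dP)(P/Q) = (-9)(119.4/332.400).

-3.23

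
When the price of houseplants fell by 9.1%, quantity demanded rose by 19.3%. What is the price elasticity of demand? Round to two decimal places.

-2.12

ε = %ΔQ / %ΔP = (19.3)/(-9.1) = -2.121.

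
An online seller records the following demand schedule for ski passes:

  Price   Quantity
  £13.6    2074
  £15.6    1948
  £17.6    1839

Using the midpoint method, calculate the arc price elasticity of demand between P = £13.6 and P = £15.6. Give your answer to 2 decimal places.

-0.46

At P = 13.6, Q = 2074; at P = 15.6, Q = 1948.
ΔQ = -126, ΔP = 2.0. Midpoints: P̄ = 14.60, Q̄ = 2011.0.
ε = (ΔQ/ΔP)(P̄/Q̄) = (-126/2.0)(14.60/2011.0).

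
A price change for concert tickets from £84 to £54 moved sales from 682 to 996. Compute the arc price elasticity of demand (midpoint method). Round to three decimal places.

ΔQ = 996 − 682 = 314; ΔP = 54 − 84 = -30.
Midpoints: P̄ = 69.00, Q̄ = 839.0.
ε = (ΔQ/ΔP)(P̄/Q̄) = (314/-30)(69.00/839.0).

-0.861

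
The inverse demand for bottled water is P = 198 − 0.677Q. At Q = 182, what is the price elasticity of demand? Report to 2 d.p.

At Q = 182, P = 198 − 0.677(182) = 74.79.
dP/dQ = −0.677, so dQ/dP = 1/(−0.677) = -1.477.
ε = (dQ/dP)(P/Q) = (-1.477)(74.79/182).

-0.61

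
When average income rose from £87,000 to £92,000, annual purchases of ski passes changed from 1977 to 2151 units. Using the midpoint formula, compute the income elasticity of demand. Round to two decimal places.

1.51

ΔQ = 174, ΔI = 5000. Midpoints: Ī = 89,500, Q̄ = 2064.0.
ε_I = (ΔQ/ΔI)(Ī/Q̄) = (174/5000)(89500/2064.0).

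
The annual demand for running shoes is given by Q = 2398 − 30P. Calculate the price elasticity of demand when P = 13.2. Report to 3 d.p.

At P = 13.2, Q = 2002.
dQ/dP = −30.
ε = (dQ/dP)(P/Q) = (-30)(13.2/2002).
|ε| < 1, so demand is inelastic at this price.

-0.198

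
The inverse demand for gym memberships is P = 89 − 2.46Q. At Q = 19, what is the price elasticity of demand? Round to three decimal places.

At Q = 19, P = 89 − 2.46(19) = 42.26.
dP/dQ = −2.46, so dQ/dP = 1/(−2.46) = -0.407.
ε = (dQ/dP)(P/Q) = (-0.407)(42.26/19).

-0.904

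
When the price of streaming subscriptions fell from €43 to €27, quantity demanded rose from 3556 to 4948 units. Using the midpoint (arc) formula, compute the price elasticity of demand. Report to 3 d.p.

ΔQ = 4948 − 3556 = 1392; ΔP = 27 − 43 = -16.
Midpoints: P̄ = 35.00, Q̄ = 4252.0.
ε = (ΔQ/ΔP)(P̄/Q̄) = (1392/-16)(35.00/4252.0).

-0.716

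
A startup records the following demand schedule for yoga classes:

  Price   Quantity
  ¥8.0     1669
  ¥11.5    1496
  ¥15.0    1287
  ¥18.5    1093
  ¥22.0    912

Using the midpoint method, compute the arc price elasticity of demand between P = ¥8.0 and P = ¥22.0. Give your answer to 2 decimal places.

At P = 8.0, Q = 1669; at P = 22.0, Q = 912.
ΔQ = -757, ΔP = 14.0. Midpoints: P̄ = 15.00, Q̄ = 1290.5.
ε = (ΔQ/ΔP)(P̄/Q̄) = (-757/14.0)(15.00/1290.5).

-0.63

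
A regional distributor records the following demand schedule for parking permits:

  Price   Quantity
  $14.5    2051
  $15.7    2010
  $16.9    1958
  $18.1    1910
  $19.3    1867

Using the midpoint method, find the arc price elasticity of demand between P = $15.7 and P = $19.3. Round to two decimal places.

-0.36

At P = 15.7, Q = 2010; at P = 19.3, Q = 1867.
ΔQ = -143, ΔP = 3.6. Midpoints: P̄ = 17.50, Q̄ = 1938.5.
ε = (ΔQ/ΔP)(P̄/Q̄) = (-143/3.6)(17.50/1938.5).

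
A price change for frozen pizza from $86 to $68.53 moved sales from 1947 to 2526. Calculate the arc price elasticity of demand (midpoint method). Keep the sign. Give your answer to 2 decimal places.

ΔQ = 2526 − 1947 = 579; ΔP = 68.53 − 86 = -17.47.
Midpoints: P̄ = 77.27, Q̄ = 2236.5.
ε = (ΔQ/ΔP)(P̄/Q̄) = (579/-17.47)(77.27/2236.5).

-1.14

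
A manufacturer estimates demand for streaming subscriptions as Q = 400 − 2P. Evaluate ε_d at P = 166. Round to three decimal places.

At P = 166, Q = 68.
dQ/dP = −2.
ε = (dQ/dP)(P/Q) = (-2)(166/68).

-4.882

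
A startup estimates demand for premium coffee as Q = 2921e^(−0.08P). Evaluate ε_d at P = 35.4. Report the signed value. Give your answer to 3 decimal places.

At P = 35.4, Q = 172.032.
dQ/dP = −0.08·2921e^(−0.08P) = −0.08Q = -13.763.
ε = (dQ/dP)(P/Q) = (-13.763)(35.4/172.032).
|ε| > 1, so demand is elastic at this price.

-2.832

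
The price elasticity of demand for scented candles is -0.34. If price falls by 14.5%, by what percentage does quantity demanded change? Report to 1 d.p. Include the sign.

4.9%

%ΔQ ≈ ε × %ΔP = (-0.34)(-14.5%) = 4.93%.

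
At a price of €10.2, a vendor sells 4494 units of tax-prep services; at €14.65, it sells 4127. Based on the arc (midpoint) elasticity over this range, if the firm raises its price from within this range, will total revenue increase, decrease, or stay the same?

Arc ε = (-367/4.45)(12.43/4310.5) ≈ -0.238.
|ε| = 0.24 < 1, so demand is inelastic. A price rise therefore raises total revenue.

increase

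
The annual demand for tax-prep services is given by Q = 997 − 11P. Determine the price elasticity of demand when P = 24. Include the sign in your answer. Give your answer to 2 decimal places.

At P = 24, Q = 733.
dQ/dP = −11.
ε = (dQ/dP)(P/Q) = (-11)(24/733).

-0.36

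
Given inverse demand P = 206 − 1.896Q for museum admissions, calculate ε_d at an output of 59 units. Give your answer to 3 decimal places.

-0.842

At Q = 59, P = 206 − 1.896(59) = 94.14.
dP/dQ = −1.896, so dQ/dP = 1/(−1.896) = -0.527.
ε = (dQ/dP)(P/Q) = (-0.527)(94.14/59).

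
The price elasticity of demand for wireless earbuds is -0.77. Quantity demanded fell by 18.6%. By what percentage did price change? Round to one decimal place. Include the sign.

24.2%

%ΔP ≈ %ΔQ / ε = (-18.6%)/(-0.77) = 24.16%.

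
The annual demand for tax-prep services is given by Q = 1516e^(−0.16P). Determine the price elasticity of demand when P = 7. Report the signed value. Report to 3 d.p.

-1.120

At P = 7, Q = 494.640.
dQ/dP = −0.16·1516e^(−0.16P) = −0.16Q = -79.142.
ε = (dQ/dP)(P/Q) = (-79.142)(7/494.640).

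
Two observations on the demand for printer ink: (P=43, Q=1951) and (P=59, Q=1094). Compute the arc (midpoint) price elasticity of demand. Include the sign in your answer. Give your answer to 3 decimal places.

-1.794

ΔQ = 1094 − 1951 = -857; ΔP = 59 − 43 = 16.
Midpoints: P̄ = 51.00, Q̄ = 1522.5.
ε = (ΔQ/ΔP)(P̄/Q̄) = (-857/16)(51.00/1522.5).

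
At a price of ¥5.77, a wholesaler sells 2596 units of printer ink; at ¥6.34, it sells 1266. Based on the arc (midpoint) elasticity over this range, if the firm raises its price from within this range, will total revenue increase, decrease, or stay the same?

decrease

Arc ε = (-1330/0.57)(6.05/1931.0) ≈ -7.317.
|ε| = 7.32 > 1, so demand is elastic. A price rise therefore reduces total revenue.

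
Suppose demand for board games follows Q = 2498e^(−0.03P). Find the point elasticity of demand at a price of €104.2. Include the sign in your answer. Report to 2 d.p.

-3.13

At P = 104.2, Q = 109.645.
dQ/dP = −0.03·2498e^(−0.03P) = −0.03Q = -3.289.
ε = (dQ/dP)(P/Q) = (-3.289)(104.2/109.645).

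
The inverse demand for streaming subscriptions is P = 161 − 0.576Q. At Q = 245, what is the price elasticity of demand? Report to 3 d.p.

-0.141

At Q = 245, P = 161 − 0.576(245) = 19.88.
dP/dQ = −0.576, so dQ/dP = 1/(−0.576) = -1.736.
ε = (dQ/dP)(P/Q) = (-1.736)(19.88/245).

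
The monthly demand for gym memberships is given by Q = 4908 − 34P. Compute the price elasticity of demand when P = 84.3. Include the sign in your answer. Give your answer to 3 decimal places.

At P = 84.3, Q = 2041.800.
dQ/dP = −34.
ε = (dQ/dP)(P/Q) = (-34)(84.3/2041.800).

-1.404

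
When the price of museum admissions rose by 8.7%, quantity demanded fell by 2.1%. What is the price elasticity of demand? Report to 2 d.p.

-0.24

ε = %ΔQ / %ΔP = (-2.1)/(8.7) = -0.241.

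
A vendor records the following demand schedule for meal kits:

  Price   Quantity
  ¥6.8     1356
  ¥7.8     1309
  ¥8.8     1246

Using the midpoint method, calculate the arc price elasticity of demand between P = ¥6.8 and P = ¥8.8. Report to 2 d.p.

-0.33

At P = 6.8, Q = 1356; at P = 8.8, Q = 1246.
ΔQ = -110, ΔP = 2.0. Midpoints: P̄ = 7.80, Q̄ = 1301.0.
ε = (ΔQ/ΔP)(P̄/Q̄) = (-110/2.0)(7.80/1301.0).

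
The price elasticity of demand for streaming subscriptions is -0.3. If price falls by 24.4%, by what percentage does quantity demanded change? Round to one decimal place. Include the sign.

7.3%

%ΔQ ≈ ε × %ΔP = (-0.3)(-24.4%) = 7.32%.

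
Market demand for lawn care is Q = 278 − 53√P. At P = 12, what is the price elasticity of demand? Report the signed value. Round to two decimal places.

-0.97

At P = 12, Q = 94.403.
dQ/dP = −53/(2√P) = -7.650.
ε = (dQ/dP)(P/Q) = (-7.650)(12/94.403).
|ε| < 1, so demand is inelastic at this price.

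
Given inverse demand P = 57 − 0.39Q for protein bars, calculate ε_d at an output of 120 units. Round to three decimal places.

At Q = 120, P = 57 − 0.39(120) = 10.20.
dP/dQ = −0.39, so dQ/dP = 1/(−0.39) = -2.564.
ε = (dQ/dP)(P/Q) = (-2.564)(10.20/120).

-0.218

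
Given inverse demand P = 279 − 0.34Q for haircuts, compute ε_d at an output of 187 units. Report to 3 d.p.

-3.388

At Q = 187, P = 279 − 0.34(187) = 215.42.
dP/dQ = −0.34, so dQ/dP = 1/(−0.34) = -2.941.
ε = (dQ/dP)(P/Q) = (-2.941)(215.42/187).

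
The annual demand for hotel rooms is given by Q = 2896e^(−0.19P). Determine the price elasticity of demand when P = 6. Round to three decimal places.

At P = 6, Q = 926.196.
dQ/dP = −0.19·2896e^(−0.19P) = −0.19Q = -175.977.
ε = (dQ/dP)(P/Q) = (-175.977)(6/926.196).

-1.140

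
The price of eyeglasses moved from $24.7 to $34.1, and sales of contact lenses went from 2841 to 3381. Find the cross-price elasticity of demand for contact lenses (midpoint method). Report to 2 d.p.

0.54

ΔQ_x = 3381 − 2841 = 540; ΔP_y = 34.1 − 24.7 = 9.4.
Midpoints: P̄_y = 29.40, Q̄_x = 3111.0.
ε_xy = (ΔQ_x/ΔP_y)(P̄_y/Q̄_x) = (540/9.4)(29.40/3111.0).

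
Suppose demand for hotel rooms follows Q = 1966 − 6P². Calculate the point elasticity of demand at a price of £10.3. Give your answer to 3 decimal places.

-0.958

At P = 10.3, Q = 1329.460.
dQ/dP = −12P = -123.600.
ε = (dQ/dP)(P/Q) = (-123.600)(10.3/1329.460).
|ε| < 1, so demand is inelastic at this price.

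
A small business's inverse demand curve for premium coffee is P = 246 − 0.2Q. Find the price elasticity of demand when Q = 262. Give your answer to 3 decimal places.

At Q = 262, P = 246 − 0.2(262) = 193.60.
dP/dQ = −0.2, so dQ/dP = 1/(−0.2) = -5.000.
ε = (dQ/dP)(P/Q) = (-5.000)(193.60/262).

-3.695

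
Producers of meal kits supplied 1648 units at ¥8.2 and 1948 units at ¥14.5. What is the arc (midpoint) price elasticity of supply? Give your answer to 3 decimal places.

0.301

ΔQ = 1948 − 1648 = 300; ΔP = 14.5 − 8.2 = 6.3.
Midpoints: P̄ = 11.35, Q̄ = 1798.0.
ε_s = (ΔQ/ΔP)(P̄/Q̄) = (300/6.3)(11.35/1798.0).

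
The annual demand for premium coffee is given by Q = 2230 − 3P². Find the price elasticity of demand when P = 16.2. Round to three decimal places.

-1.091

At P = 16.2, Q = 1442.680.
dQ/dP = −6P = -97.200.
ε = (dQ/dP)(P/Q) = (-97.200)(16.2/1442.680).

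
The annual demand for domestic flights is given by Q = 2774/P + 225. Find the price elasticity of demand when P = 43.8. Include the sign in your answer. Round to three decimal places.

-0.220

At P = 43.8, Q = 288.333.
dQ/dP = −2774/P² = -1.446.
ε = (dQ/dP)(P/Q) = (-1.446)(43.8/288.333).
|ε| < 1, so demand is inelastic at this price.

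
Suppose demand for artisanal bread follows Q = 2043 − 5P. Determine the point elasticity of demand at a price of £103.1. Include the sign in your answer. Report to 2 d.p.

At P = 103.1, Q = 1527.500.
dQ/dP = −5.
ε = (dQ/dP)(P/Q) = (-5)(103.1/1527.500).

-0.34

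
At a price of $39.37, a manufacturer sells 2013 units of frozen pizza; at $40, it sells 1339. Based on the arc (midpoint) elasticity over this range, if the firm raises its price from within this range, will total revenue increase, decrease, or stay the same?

decrease

Arc ε = (-674/0.63)(39.69/1676.0) ≈ -25.332.
|ε| = 25.33 > 1, so demand is elastic. A price rise therefore reduces total revenue.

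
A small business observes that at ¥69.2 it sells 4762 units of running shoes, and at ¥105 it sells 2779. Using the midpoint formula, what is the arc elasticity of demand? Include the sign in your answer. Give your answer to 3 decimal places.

-1.280

ΔQ = 2779 − 4762 = -1983; ΔP = 105 − 69.2 = 35.8.
Midpoints: P̄ = 87.10, Q̄ = 3770.5.
ε = (ΔQ/ΔP)(P̄/Q̄) = (-1983/35.8)(87.10/3770.5).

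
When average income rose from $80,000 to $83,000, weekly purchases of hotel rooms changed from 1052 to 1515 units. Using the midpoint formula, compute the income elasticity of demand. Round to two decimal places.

9.80

ΔQ = 463, ΔI = 3000. Midpoints: Ī = 81,500, Q̄ = 1283.5.
ε_I = (ΔQ/ΔI)(Ī/Q̄) = (463/3000)(81500/1283.5).
ε_I > 0, so the good is normal.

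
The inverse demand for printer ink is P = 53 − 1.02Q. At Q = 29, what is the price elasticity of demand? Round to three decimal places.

-0.792

At Q = 29, P = 53 − 1.02(29) = 23.42.
dP/dQ = −1.02, so dQ/dP = 1/(−1.02) = -0.980.
ε = (dQ/dP)(P/Q) = (-0.980)(23.42/29).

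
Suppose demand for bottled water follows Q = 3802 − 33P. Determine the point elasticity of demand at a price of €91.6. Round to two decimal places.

At P = 91.6, Q = 779.200.
dQ/dP = −33.
ε = (dQ/dP)(P/Q) = (-33)(91.6/779.200).

-3.88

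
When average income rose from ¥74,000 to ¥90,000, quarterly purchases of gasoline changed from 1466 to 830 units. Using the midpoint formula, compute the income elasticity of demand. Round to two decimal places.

-2.84

ΔQ = -636, ΔI = 16000. Midpoints: Ī = 82,000, Q̄ = 1148.0.
ε_I = (ΔQ/ΔI)(Ī/Q̄) = (-636/16000)(82000/1148.0).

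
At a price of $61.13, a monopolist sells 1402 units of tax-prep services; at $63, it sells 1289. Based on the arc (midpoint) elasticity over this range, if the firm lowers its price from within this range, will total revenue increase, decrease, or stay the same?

Arc ε = (-113/1.87)(62.06/1345.5) ≈ -2.787.
|ε| = 2.79 > 1, so demand is elastic. A price cut therefore raises total revenue.

increase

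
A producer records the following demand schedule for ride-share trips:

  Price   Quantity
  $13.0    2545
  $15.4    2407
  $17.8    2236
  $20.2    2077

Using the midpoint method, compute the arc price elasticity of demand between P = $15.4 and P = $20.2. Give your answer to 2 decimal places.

-0.55

At P = 15.4, Q = 2407; at P = 20.2, Q = 2077.
ΔQ = -330, ΔP = 4.8. Midpoints: P̄ = 17.80, Q̄ = 2242.0.
ε = (ΔQ/ΔP)(P̄/Q̄) = (-330/4.8)(17.80/2242.0).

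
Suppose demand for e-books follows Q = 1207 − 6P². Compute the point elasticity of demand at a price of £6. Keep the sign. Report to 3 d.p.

-0.436

At P = 6, Q = 991.
dQ/dP = −12P = -72.
ε = (dQ/dP)(P/Q) = (-72)(6/991).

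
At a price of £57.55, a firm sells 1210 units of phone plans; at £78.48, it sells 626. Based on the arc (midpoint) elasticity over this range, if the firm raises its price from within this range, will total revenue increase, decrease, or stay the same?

Arc ε = (-584/20.93)(68.02/918.0) ≈ -2.067.
|ε| = 2.07 > 1, so demand is elastic. A price rise therefore reduces total revenue.

decrease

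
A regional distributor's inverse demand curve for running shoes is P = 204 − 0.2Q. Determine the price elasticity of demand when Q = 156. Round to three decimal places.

-5.538

At Q = 156, P = 204 − 0.2(156) = 172.80.
dP/dQ = −0.2, so dQ/dP = 1/(−0.2) = -5.000.
ε = (dQ/dP)(P/Q) = (-5.000)(172.80/156).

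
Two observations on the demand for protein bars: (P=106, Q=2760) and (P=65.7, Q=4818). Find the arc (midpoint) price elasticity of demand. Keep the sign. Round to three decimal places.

-1.157

ΔQ = 4818 − 2760 = 2058; ΔP = 65.7 − 106 = -40.3.
Midpoints: P̄ = 85.85, Q̄ = 3789.0.
ε = (ΔQ/ΔP)(P̄/Q̄) = (2058/-40.3)(85.85/3789.0).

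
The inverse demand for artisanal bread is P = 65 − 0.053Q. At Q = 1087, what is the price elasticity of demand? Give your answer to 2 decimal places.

-0.13

At Q = 1087, P = 65 − 0.053(1087) = 7.39.
dP/dQ = −0.053, so dQ/dP = 1/(−0.053) = -18.868.
ε = (dQ/dP)(P/Q) = (-18.868)(7.39/1087).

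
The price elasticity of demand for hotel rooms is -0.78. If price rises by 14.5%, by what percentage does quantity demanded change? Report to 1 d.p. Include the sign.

%ΔQ ≈ ε × %ΔP = (-0.78)(14.5%) = -11.31%.

-11.3%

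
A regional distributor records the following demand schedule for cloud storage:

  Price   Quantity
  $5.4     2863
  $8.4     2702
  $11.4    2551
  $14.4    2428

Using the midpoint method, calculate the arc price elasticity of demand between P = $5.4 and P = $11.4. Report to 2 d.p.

At P = 5.4, Q = 2863; at P = 11.4, Q = 2551.
ΔQ = -312, ΔP = 6.0. Midpoints: P̄ = 8.40, Q̄ = 2707.0.
ε = (ΔQ/ΔP)(P̄/Q̄) = (-312/6.0)(8.40/2707.0).

-0.16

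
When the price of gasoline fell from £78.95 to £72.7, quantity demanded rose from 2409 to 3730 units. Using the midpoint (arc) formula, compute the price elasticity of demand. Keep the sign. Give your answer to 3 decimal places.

ΔQ = 3730 − 2409 = 1321; ΔP = 72.7 − 78.95 = -6.25.
Midpoints: P̄ = 75.83, Q̄ = 3069.5.
ε = (ΔQ/ΔP)(P̄/Q̄) = (1321/-6.25)(75.83/3069.5).

-5.221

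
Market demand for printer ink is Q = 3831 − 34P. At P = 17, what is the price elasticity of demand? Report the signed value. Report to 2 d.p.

-0.18

At P = 17, Q = 3253.
dQ/dP = −34.
ε = (dQ/dP)(P/Q) = (-34)(17/3253).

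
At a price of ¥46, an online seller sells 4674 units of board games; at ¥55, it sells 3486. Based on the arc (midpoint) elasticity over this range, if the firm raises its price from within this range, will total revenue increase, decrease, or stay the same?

Arc ε = (-1188/9)(50.50/4080.0) ≈ -1.634.
|ε| = 1.63 > 1, so demand is elastic. A price rise therefore reduces total revenue.

decrease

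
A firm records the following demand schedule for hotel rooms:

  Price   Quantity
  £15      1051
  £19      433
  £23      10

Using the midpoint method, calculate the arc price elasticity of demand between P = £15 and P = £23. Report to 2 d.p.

At P = 15, Q = 1051; at P = 23, Q = 10.
ΔQ = -1041, ΔP = 8. Midpoints: P̄ = 19.00, Q̄ = 530.5.
ε = (ΔQ/ΔP)(P̄/Q̄) = (-1041/8)(19.00/530.5).

-4.66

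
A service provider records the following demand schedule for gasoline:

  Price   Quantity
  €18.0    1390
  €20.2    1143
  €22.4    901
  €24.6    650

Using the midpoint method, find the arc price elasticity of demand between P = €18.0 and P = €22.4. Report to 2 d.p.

-1.96

At P = 18.0, Q = 1390; at P = 22.4, Q = 901.
ΔQ = -489, ΔP = 4.4. Midpoints: P̄ = 20.20, Q̄ = 1145.5.
ε = (ΔQ/ΔP)(P̄/Q̄) = (-489/4.4)(20.20/1145.5).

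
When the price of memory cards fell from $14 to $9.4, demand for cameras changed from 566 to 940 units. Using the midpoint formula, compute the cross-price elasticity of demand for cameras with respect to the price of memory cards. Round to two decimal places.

ΔQ_x = 940 − 566 = 374; ΔP_y = 9.4 − 14 = -4.6.
Midpoints: P̄_y = 11.70, Q̄_x = 753.0.
ε_xy = (ΔQ_x/ΔP_y)(P̄_y/Q̄_x) = (374/-4.6)(11.70/753.0).
ε_xy < 0, so the goods are complements.

-1.26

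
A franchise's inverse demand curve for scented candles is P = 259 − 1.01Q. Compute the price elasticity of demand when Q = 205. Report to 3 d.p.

-0.251

At Q = 205, P = 259 − 1.01(205) = 51.95.
dP/dQ = −1.01, so dQ/dP = 1/(−1.01) = -0.990.
ε = (dQ/dP)(P/Q) = (-0.990)(51.95/205).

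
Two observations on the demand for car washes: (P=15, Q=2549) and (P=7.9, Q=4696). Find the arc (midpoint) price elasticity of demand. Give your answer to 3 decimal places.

-0.956

ΔQ = 4696 − 2549 = 2147; ΔP = 7.9 − 15 = -7.1.
Midpoints: P̄ = 11.45, Q̄ = 3622.5.
ε = (ΔQ/ΔP)(P̄/Q̄) = (2147/-7.1)(11.45/3622.5).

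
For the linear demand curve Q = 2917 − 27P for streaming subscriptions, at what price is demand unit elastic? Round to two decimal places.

For linear demand Q = a − bP, ε = −bP/(a − bP). |ε| = 1 when bP = a − bP, i.e. P = a/(2b).
P = 2917/(2·27) = 2917/54 = 54.0185.

54.02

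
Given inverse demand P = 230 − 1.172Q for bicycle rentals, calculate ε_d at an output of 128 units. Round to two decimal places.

-0.53

At Q = 128, P = 230 − 1.172(128) = 79.98.
dP/dQ = −1.172, so dQ/dP = 1/(−1.172) = -0.853.
ε = (dQ/dP)(P/Q) = (-0.853)(79.98/128).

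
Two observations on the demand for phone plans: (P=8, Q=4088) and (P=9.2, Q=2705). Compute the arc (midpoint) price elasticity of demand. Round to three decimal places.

ΔQ = 2705 − 4088 = -1383; ΔP = 9.2 − 8 = 1.2.
Midpoints: P̄ = 8.60, Q̄ = 3396.5.
ε = (ΔQ/ΔP)(P̄/Q̄) = (-1383/1.2)(8.60/3396.5).

-2.918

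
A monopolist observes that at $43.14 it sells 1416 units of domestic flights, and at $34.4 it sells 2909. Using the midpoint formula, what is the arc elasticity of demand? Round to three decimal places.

-3.063

ΔQ = 2909 − 1416 = 1493; ΔP = 34.4 − 43.14 = -8.74.
Midpoints: P̄ = 38.77, Q̄ = 2162.5.
ε = (ΔQ/ΔP)(P̄/Q̄) = (1493/-8.74)(38.77/2162.5).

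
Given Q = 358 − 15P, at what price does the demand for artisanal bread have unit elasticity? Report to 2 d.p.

For linear demand Q = a − bP, ε = −bP/(a − bP). |ε| = 1 when bP = a − bP, i.e. P = a/(2b).
P = 358/(2·15) = 358/30 = 11.9333.

11.93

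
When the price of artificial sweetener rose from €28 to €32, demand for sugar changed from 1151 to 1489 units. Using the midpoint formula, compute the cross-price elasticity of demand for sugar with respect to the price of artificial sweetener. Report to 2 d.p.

1.92

ΔQ_x = 1489 − 1151 = 338; ΔP_y = 32 − 28 = 4.
Midpoints: P̄_y = 30.00, Q̄_x = 1320.0.
ε_xy = (ΔQ_x/ΔP_y)(P̄_y/Q̄_x) = (338/4)(30.00/1320.0).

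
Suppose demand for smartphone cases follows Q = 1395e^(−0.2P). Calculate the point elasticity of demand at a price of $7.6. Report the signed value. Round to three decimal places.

-1.520

At P = 7.6, Q = 305.103.
dQ/dP = −0.2·1395e^(−0.2P) = −0.2Q = -61.021.
ε = (dQ/dP)(P/Q) = (-61.021)(7.6/305.103).
|ε| > 1, so demand is elastic at this price.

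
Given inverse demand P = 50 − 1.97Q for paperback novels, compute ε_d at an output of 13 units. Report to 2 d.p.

-0.95

At Q = 13, P = 50 − 1.97(13) = 24.39.
dP/dQ = −1.97, so dQ/dP = 1/(−1.97) = -0.508.
ε = (dQ/dP)(P/Q) = (-0.508)(24.39/13).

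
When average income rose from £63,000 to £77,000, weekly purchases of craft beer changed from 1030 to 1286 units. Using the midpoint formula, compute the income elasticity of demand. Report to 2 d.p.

ΔQ = 256, ΔI = 14000. Midpoints: Ī = 70,000, Q̄ = 1158.0.
ε_I = (ΔQ/ΔI)(Ī/Q̄) = (256/14000)(70000/1158.0).

1.11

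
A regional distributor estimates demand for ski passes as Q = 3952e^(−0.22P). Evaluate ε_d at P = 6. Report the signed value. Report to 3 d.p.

-1.320

At P = 6, Q = 1055.719.
dQ/dP = −0.22·3952e^(−0.22P) = −0.22Q = -232.258.
ε = (dQ/dP)(P/Q) = (-232.258)(6/1055.719).
|ε| > 1, so demand is elastic at this price.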